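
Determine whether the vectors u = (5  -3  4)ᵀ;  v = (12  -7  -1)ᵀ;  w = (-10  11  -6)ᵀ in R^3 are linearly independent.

Place the vectors as rows of a 3×3 matrix and reduce to echelon form.
The reduction yields 3 nonzero rows, so the rank is 3.
Since rank = 3 (the number of vectors), the set is linearly independent.

linearly independent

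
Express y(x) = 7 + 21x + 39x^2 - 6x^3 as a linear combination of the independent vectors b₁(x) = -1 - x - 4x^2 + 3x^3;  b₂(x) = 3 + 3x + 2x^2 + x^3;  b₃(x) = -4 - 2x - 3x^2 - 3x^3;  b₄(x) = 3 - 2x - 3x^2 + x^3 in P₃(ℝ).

y = -4b₁ + b₂ - 3b₃ - 4b₄

Identify each element with its coordinate vector in ℝ⁴ via {1, x, …, x^3}.
Set up the augmented matrix [b₁ | b₂ | b₃ | b₄ | y] and row-reduce.
The system has the unique solution (c₁, …, c₄) = (-4, 1, -3, -4).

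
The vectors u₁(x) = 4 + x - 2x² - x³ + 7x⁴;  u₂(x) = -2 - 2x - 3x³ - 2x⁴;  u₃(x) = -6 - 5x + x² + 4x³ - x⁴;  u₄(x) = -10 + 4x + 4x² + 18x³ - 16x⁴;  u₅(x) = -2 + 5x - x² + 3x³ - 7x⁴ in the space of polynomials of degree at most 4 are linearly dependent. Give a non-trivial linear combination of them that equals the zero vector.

2u₁ + 3u₂ - u₃ + u₄ - u₅ = 0

Take coordinates with respect to {1, x, …, x⁴}.
Set up α₁u₁ + … + α₅u₅ = 0 and solve the homogeneous system.
The free variable yields coefficients (2, 3, -1, 1, -1) (any nonzero multiple also works).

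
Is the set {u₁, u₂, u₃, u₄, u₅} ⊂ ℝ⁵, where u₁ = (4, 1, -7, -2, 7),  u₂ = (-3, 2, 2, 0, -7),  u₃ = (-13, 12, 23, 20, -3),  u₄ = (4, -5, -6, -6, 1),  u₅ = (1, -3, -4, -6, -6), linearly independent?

linearly dependent

Row-reduce the matrix whose columns are u₁, u₂, u₃, u₄, u₅.
The reduction yields 3 nonzero rows, so the rank is 3.
Since rank 3 < 5, the set is linearly dependent.
Indeed u₁ + u₂ + u₃ + 3u₄ = 0.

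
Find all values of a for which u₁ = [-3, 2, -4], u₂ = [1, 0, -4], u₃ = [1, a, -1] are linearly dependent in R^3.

The set is linearly dependent precisely when det[u₁; u₂; u₃] = 0.
Expanding, det = -16*a - 6.
Setting this to zero gives a = -3/8.

a = -3/8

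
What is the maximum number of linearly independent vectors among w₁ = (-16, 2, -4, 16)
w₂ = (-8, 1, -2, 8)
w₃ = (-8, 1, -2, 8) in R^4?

1

Row-reduce the 3×4 matrix with these as rows.
Exactly 1 pivot survives; hence the rank is 1.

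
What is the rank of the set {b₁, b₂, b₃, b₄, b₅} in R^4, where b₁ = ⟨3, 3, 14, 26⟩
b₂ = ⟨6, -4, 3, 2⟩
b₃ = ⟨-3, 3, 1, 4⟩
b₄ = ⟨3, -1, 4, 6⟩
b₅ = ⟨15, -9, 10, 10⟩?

2

Apply Gaussian elimination to the matrix whose rows are b₁, b₂, b₃, b₄, b₅.
There are 2 pivot columns, so rank = 2.
(With 5 elements in a 4-dimensional space the rank is at most 4.)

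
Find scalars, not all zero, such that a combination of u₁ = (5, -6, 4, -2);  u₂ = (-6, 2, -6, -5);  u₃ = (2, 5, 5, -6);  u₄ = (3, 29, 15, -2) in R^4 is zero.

Row-reduce the matrix with u₁, u₂, u₃, u₄ as columns; the null space gives the coefficients.
One solution (up to scaling) is (3, 2, -3, 1).

3u₁ + 2u₂ - 3u₃ + u₄ = 0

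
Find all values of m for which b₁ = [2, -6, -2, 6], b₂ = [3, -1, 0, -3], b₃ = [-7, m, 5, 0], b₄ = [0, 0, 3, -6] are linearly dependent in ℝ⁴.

m = -5/3

The set is linearly dependent precisely when det[b₁; b₂; b₃; b₄] = 0.
The determinant works out to -36*m - 60.
Setting this to zero gives m = -5/3.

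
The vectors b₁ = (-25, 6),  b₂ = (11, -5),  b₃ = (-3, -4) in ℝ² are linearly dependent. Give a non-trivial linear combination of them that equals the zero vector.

Solve the homogeneous system with b₁, b₂, b₃ as columns by row-reducing the coefficient matrix.
The free variable yields coefficients (1, 2, -1) (any nonzero multiple also works).

b₁ + 2b₂ - b₃ = 0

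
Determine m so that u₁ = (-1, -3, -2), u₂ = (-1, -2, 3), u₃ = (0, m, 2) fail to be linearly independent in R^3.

Place the vectors as rows of a 3×3 matrix; dependence ⇔ determinant zero.
Expanding, det = 5*m - 2.
This vanishes exactly when m = 2/5.

m = 2/5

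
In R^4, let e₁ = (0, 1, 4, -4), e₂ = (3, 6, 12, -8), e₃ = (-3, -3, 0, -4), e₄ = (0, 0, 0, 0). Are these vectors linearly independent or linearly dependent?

linearly dependent

One of the vectors is the zero vector, so the set is linearly dependent.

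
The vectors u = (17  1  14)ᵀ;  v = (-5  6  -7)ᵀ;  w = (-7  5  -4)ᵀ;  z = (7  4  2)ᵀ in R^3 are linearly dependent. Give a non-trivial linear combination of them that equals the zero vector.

Set up α₁u + … + α₄z = 0 and solve the homogeneous system.
One solution (up to scaling) is (1, 2, -1, -2).

u + 2v - w - 2z = 0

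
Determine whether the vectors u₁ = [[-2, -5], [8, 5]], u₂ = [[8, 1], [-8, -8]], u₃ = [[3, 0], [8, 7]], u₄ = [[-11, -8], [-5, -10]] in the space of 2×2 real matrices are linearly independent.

linearly independent

Take coordinates with respect to the standard basis {E₁₁, E₁₂, E₂₁, E₂₂}.
The matrix [u₁|u₂|u₃|u₄] has determinant -1033.
A nonzero determinant means the columns are linearly independent.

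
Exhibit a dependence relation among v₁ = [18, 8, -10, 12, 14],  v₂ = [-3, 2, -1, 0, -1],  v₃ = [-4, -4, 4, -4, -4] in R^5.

v₁ + 2v₂ + 3v₃ = 0

Solve the homogeneous system with v₁, v₂, v₃ as columns by row-reducing the coefficient matrix.
One solution (up to scaling) is (1, 2, 3).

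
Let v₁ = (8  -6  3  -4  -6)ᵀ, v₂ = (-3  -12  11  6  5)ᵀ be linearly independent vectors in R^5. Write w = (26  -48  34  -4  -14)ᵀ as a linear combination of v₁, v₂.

w = 4v₁ + 2v₂

Solve the system with v₁, v₂ as columns and w as the right-hand side.
Back-substitution yields (a₁, a₂) = (4, 2).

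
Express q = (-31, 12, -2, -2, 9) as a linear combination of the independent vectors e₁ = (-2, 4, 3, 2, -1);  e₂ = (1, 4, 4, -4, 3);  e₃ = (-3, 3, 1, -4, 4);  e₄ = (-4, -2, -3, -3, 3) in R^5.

Set up the augmented matrix [e₁ | e₂ | e₃ | e₄ | q] and row-reduce.
Back-substitution yields (α₁, …, α₄) = (4, -3, 4, 2).

q = 4e₁ - 3e₂ + 4e₃ + 2e₄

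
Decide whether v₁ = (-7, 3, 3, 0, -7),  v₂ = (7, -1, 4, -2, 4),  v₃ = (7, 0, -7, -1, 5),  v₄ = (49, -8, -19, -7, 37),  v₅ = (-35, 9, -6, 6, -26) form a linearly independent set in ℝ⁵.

linearly dependent

The matrix [v₁|v₂|v₃|v₄|v₅] has determinant 0.
A zero determinant means the columns are linearly dependent.
Indeed 2v₁ - 2v₂ - 3v₃ + v₄ = 0.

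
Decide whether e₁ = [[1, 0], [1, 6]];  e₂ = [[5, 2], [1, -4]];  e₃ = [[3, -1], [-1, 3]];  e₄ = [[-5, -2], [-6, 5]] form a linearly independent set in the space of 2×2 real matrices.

linearly independent

Write each element as a coordinate vector in ℝ⁴ using {E₁₁, E₁₂, E₂₁, E₂₂}.
The matrix [e₁|e₂|e₃|e₄] has determinant -332.
A nonzero determinant means the columns are linearly independent.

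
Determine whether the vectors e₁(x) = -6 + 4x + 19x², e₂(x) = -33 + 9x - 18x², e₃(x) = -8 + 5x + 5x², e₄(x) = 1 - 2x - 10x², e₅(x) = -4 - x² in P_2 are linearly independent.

Write each element as a coordinate vector in ℝ³ using {1, x, x²}.
There are 5 vectors in a 3-dimensional space, so they cannot be linearly independent.

linearly dependent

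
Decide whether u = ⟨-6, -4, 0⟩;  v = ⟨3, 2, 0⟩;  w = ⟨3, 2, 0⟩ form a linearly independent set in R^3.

One vector is a scalar multiple of another, so the set is dependent.

linearly dependent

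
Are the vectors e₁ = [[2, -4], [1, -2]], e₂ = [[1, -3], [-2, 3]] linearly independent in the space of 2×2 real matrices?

linearly independent

Take coordinates with respect to the standard basis {E₁₁, E₁₂, E₂₁, E₂₂}.
Row-reduce the matrix whose columns are e₁, e₂.
The reduction yields 2 nonzero rows, so the rank is 2.
Since rank = 2 (the number of vectors), the set is linearly independent.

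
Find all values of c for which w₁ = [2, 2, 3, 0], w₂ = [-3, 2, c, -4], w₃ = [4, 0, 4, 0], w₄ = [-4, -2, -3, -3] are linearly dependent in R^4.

c = 2/3

Place the vectors as rows of a 4×4 matrix; dependence ⇔ determinant zero.
Cofactor expansion gives det = 16 - 24*c.
Setting this to zero gives c = 2/3.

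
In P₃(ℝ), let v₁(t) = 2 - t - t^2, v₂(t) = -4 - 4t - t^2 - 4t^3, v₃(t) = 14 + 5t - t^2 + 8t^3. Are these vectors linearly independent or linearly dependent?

linearly dependent

Take coordinates with respect to the standard basis {1, t, …, t^3}.
Place the vectors as rows of a 3×4 matrix and reduce to echelon form.
The reduction yields 2 nonzero rows, so the rank is 2.
Since rank 2 < 3, the set is linearly dependent.
Indeed 3v₁ - 2v₂ - v₃ = 0.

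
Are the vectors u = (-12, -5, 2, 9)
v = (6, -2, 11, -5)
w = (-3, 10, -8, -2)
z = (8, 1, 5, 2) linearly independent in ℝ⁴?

The matrix [u|v|w|z] has determinant 9622.
A nonzero determinant means the columns are linearly independent.

linearly independent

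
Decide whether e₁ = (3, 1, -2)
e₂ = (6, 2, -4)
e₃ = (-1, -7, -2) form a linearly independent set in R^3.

linearly dependent

Row-reduce the matrix whose columns are e₁, e₂, e₃.
The reduction yields 2 nonzero rows, so the rank is 2.
Since rank 2 < 3, the set is linearly dependent.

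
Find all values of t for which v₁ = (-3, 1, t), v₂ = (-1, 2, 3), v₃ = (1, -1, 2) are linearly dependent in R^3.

The vectors are dependent exactly when the determinant of the matrix with rows v₁, v₂, v₃ vanishes.
Expanding, det = -t - 16.
Setting this to zero gives t = -16.

t = -16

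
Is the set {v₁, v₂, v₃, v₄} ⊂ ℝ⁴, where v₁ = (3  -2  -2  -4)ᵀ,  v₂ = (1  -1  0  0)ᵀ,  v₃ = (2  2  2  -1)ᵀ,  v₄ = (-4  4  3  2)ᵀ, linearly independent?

Place the vectors as rows of a 4×4 matrix and reduce to echelon form.
The reduction yields 4 nonzero rows, so the rank is 4.
Since rank = 4 (the number of vectors), the set is linearly independent.

linearly independent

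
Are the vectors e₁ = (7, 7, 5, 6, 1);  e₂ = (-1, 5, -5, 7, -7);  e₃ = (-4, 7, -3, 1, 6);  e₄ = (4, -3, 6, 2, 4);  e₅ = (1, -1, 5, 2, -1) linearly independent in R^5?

linearly independent

Place the vectors as rows of a 5×5 matrix and reduce to echelon form.
The reduction yields 5 nonzero rows, so the rank is 5.
Since rank = 5 (the number of vectors), the set is linearly independent.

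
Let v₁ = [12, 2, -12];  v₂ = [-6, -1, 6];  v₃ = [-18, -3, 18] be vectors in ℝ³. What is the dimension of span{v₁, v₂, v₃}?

1

Form the matrix with v₁, v₂, v₃ as columns and reduce.
The echelon form has 1 nonzero row, so the rank is 1.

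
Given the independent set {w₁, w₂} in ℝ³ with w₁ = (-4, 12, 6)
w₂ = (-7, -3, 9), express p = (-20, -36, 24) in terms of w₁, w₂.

Set up the augmented matrix [w₁ | w₂ | p] and row-reduce.
Back-substitution yields (α₁, α₂) = (-2, 4).

p = -2w₁ + 4w₂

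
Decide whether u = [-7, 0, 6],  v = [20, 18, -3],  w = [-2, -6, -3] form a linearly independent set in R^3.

The matrix [u|v|w] has determinant 0.
A zero determinant means the columns are linearly dependent.

linearly dependent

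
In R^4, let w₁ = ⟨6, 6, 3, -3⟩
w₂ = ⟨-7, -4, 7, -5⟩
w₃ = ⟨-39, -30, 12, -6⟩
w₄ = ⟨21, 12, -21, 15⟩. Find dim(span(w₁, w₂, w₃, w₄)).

dim = 2

Row-reduce the 4×4 matrix with these as rows.
Exactly 2 pivots survive; hence the rank is 2.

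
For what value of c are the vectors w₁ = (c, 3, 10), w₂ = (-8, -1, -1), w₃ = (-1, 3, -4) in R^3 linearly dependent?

c = 49

Dependence holds iff the 3×3 matrix [w₁ w₂ w₃] is singular.
Cofactor expansion gives det = 7*c - 343.
This vanishes exactly when c = 49.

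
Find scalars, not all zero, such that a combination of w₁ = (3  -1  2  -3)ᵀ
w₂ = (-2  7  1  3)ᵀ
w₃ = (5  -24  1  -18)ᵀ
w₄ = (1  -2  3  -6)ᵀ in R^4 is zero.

Row-reduce the matrix with w₁, w₂, w₃, w₄ as columns; the null space gives the coefficients.
One solution (up to scaling) is (1, 3, 1, -2).

w₁ + 3w₂ + w₃ - 2w₄ = 0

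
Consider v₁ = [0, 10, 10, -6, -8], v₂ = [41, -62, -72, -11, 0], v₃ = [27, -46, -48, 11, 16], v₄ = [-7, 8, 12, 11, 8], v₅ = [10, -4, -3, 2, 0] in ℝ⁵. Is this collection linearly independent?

linearly dependent

Form the 5×5 matrix with these as columns; its determinant is 0.
A zero determinant means the columns are linearly dependent.
Indeed v₂ - v₃ + 2v₄ = 0.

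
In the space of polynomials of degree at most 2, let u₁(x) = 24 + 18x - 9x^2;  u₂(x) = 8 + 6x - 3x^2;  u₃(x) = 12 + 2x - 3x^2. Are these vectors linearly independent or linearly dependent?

Take coordinates with respect to the standard basis {1, x, x^2}.
One vector is a scalar multiple of another, so the set is dependent.

linearly dependent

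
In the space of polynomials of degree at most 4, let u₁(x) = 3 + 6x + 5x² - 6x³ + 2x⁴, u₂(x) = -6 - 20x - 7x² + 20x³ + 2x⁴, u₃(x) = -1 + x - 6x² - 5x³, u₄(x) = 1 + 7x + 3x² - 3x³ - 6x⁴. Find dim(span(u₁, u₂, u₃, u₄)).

Use coordinates relative to {1, x, …, x⁴}.
Put the 5×4 matrix [u₁|u₂|u₃|u₄] into echelon form.
Reduction leaves 3 leading entries, giving rank 3.

dim = 3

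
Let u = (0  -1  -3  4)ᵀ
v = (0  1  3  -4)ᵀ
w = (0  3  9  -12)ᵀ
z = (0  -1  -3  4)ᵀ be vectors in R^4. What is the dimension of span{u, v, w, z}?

1

Form the matrix with u, v, w, z as columns and reduce.
The echelon form has 1 nonzero row, so the rank is 1.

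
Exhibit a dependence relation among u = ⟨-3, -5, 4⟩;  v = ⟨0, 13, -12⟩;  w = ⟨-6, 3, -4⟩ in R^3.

2u + v - w = 0

Solve the homogeneous system with u, v, w as columns by row-reducing the coefficient matrix.
The free variable yields coefficients (2, 1, -1) (any nonzero multiple also works).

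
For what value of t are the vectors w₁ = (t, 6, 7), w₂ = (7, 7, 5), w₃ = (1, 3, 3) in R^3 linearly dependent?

The set is linearly dependent precisely when det[w₁; w₂; w₃] = 0.
Cofactor expansion gives det = 6*t + 2.
This vanishes exactly when t = -1/3.

t = -1/3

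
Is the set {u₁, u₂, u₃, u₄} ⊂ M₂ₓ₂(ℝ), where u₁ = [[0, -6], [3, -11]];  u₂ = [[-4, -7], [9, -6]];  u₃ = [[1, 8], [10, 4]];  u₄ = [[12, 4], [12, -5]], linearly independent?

Write each element as a coordinate vector in ℝ⁴ using {E₁₁, E₁₂, E₂₁, E₂₂}.
Place the vectors as rows of a 4×4 matrix and reduce to echelon form.
The reduction yields 4 nonzero rows, so the rank is 4.
Since rank = 4 (the number of vectors), the set is linearly independent.

linearly independent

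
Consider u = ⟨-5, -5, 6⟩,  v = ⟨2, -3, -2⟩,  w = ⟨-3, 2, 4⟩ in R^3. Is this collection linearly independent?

Form the 3×3 matrix with these as columns; its determinant is 20.
A nonzero determinant means the columns are linearly independent.

linearly independent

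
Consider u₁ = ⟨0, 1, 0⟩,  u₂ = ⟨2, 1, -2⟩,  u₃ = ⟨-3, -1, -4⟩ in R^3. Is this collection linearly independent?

Row-reduce the matrix whose columns are u₁, u₂, u₃.
The reduction yields 3 nonzero rows, so the rank is 3.
Since rank = 3 (the number of vectors), the set is linearly independent.

linearly independent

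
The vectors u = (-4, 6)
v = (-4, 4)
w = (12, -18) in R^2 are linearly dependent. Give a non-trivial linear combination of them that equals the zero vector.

Write the vectors as columns of a matrix and find a nonzero vector in its null space.
One solution (up to scaling) is (3, 0, 1).

3u + w = 0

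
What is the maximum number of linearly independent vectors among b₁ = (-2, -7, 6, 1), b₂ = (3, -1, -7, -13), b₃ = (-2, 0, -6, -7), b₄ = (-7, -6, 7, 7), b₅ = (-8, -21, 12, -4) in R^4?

3

Apply Gaussian elimination to the matrix whose rows are b₁, b₂, b₃, b₄, b₅.
The echelon form has 3 nonzero rows, so the rank is 3.
(With 5 elements in a 4-dimensional space the rank is at most 4.)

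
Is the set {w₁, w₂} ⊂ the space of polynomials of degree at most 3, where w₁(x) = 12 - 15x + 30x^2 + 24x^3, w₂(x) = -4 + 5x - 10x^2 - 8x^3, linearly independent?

linearly dependent

Take coordinates with respect to the standard basis {1, x, …, x^3}.
Place the vectors as rows of a 2×4 matrix and reduce to echelon form.
The reduction yields 1 nonzero row, so the rank is 1.
Since rank 1 < 2, the set is linearly dependent.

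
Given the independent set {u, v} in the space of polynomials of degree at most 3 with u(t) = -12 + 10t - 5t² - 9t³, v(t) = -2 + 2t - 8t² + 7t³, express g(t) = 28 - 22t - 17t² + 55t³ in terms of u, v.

Take coordinate vectors relative to {1, t, …, t³}.
Solve the system with u, v as columns and g as the right-hand side.
Back-substitution yields (a₁, a₂) = (-3, 4).

g = -3u + 4v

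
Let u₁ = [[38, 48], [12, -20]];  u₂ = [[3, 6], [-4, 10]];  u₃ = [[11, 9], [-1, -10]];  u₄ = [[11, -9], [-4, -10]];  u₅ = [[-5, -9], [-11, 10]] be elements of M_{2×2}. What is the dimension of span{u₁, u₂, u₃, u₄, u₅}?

dim = 4

Pass to coordinate vectors with respect to the basis {E₁₁, E₁₂, E₂₁, E₂₂}.
Put the 4×5 matrix [u₁|u₂|u₃|u₄|u₅] into echelon form.
Reduction leaves 4 leading entries, giving rank 4.
(With 5 elements in a 4-dimensional space the rank is at most 4.)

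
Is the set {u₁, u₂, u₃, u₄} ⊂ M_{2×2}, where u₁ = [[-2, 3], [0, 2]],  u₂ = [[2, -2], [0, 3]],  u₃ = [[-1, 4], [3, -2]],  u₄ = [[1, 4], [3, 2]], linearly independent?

linearly independent

Take coordinates with respect to the standard basis {E₁₁, E₁₂, E₂₁, E₂₂}.
Row-reduce the matrix whose columns are u₁, u₂, u₃, u₄.
The reduction yields 4 nonzero rows, so the rank is 4.
Since rank = 4 (the number of vectors), the set is linearly independent.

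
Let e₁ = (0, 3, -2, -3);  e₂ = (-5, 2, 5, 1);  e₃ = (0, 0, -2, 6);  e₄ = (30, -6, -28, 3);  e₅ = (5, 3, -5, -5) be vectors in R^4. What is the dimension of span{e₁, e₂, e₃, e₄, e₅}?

dim = 4

Apply Gaussian elimination to the matrix whose rows are e₁, e₂, e₃, e₄, e₅.
Exactly 4 pivots survive; hence the rank is 4.
(With 5 elements in a 4-dimensional space the rank is at most 4.)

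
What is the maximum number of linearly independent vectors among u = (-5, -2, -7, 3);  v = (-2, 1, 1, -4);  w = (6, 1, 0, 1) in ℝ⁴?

Apply Gaussian elimination to the matrix whose rows are u, v, w.
The echelon form has 3 nonzero rows, so the rank is 3.

3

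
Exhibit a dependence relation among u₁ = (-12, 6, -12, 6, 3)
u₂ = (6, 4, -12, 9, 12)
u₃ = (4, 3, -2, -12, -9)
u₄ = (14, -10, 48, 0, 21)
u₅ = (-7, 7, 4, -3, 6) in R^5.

3u₁ + 2u₃ + u₄ - 2u₅ = 0

Set up α₁u₁ + … + α₅u₅ = 0 and solve the homogeneous system.
The free variable yields coefficients (3, 0, 2, 1, -2) (any nonzero multiple also works).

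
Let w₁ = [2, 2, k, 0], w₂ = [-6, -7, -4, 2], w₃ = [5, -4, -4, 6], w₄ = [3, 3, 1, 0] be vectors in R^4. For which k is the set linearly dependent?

k = 2/3

The set is linearly dependent precisely when det[w₁; w₂; w₃; w₄] = 0.
Cofactor expansion gives det = 36*k - 24.
This vanishes exactly when k = 2/3.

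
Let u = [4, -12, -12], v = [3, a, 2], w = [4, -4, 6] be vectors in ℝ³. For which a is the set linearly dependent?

a = -37/9

Place the vectors as rows of a 3×3 matrix; dependence ⇔ determinant zero.
The determinant works out to 72*a + 296.
Solving 72*a + 296 = 0 yields a = -37/9.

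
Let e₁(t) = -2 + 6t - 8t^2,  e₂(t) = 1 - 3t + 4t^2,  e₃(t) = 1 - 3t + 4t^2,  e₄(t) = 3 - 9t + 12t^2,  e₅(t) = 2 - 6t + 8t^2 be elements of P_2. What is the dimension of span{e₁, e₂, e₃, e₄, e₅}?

dim = 1

Pass to coordinate vectors with respect to the basis {1, t, t^2}.
Put the 3×5 matrix [e₁|e₂|e₃|e₄|e₅] into echelon form.
Reduction leaves 1 leading entry, giving rank 1.
(With 5 elements in a 3-dimensional space the rank is at most 3.)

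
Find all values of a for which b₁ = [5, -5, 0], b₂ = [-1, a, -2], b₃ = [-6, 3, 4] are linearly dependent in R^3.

The vectors are dependent exactly when the determinant of the matrix with rows b₁, b₂, b₃ vanishes.
Expanding, det = 20*a - 50.
Setting this to zero gives a = 5/2.

a = 5/2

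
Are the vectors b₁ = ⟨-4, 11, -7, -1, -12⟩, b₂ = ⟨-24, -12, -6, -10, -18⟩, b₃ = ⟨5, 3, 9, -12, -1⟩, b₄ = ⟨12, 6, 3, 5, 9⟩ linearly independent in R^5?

linearly dependent

One vector is a scalar multiple of another, so the set is dependent.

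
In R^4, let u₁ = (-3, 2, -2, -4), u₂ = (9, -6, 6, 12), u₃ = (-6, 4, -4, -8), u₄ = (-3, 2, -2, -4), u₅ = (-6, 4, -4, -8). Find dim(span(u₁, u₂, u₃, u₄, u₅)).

dim = 1

Row-reduce the 5×4 matrix with these as rows.
Reduction leaves 1 leading entry, giving rank 1.
(With 5 elements in a 4-dimensional space the rank is at most 4.)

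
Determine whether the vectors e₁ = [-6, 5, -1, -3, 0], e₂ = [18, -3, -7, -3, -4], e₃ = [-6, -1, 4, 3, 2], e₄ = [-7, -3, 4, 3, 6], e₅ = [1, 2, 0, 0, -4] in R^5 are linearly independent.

Form the 5×5 matrix with these as columns; its determinant is 0.
A zero determinant means the columns are linearly dependent.

linearly dependent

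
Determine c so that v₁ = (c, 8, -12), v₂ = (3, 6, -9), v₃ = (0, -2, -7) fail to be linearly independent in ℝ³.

Dependence holds iff the 3×3 matrix [v₁ v₂ v₃] is singular.
The determinant works out to 240 - 60*c.
Solving 240 - 60*c = 0 yields c = 4.

c = 4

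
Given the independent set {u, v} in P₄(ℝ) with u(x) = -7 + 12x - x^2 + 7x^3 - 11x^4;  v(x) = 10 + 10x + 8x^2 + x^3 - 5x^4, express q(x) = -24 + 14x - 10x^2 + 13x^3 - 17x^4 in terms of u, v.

Work in coordinates with respect to the standard basis {1, x, …, x^4}.
Set up the augmented matrix [u | v | q] and row-reduce.
Row-reducing the augmented matrix gives the unique coefficients (c₁, c₂) = (2, -1).

q = 2u - v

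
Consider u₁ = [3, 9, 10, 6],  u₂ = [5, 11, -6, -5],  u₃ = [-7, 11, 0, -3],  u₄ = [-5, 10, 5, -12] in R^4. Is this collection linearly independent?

Place the vectors as rows of a 4×4 matrix and reduce to echelon form.
The reduction yields 4 nonzero rows, so the rank is 4.
Since rank = 4 (the number of vectors), the set is linearly independent.

linearly independent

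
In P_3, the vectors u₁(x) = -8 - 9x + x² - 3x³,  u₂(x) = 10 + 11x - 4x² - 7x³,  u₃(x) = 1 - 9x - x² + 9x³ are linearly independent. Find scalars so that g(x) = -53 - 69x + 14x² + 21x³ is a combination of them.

Identify each element with its coordinate vector in ℝ⁴ via {1, x, …, x³}.
Write g = a₁u₁ + … + a₃u₃ and equate components.
Row-reducing the augmented matrix gives the unique coefficients (a₁, a₂, a₃) = (3, -3, 1).

g = 3u₁ - 3u₂ + u₃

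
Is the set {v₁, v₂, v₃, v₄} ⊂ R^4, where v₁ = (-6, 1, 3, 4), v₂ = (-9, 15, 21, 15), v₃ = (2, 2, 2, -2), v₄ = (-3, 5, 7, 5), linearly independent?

linearly dependent

One vector is a scalar multiple of another, so the set is dependent.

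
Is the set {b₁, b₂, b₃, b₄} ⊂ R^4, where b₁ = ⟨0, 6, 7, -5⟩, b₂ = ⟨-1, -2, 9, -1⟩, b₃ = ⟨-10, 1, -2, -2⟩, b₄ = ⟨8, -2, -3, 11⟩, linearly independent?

linearly independent

The matrix [b₁|b₂|b₃|b₄] has determinant -5382.
A nonzero determinant means the columns are linearly independent.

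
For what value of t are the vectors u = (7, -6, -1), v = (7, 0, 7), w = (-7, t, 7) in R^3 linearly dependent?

Dependence holds iff the 3×3 matrix [u v w] is singular.
The determinant works out to 588 - 56*t.
Setting this to zero gives t = 21/2.

t = 21/2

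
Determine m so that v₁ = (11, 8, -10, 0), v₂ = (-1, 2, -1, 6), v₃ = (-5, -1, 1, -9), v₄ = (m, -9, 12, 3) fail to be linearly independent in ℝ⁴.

m = -57/4

The vectors are dependent exactly when the determinant of the matrix with rows v₁, v₂, v₃, v₄ vanishes.
Cofactor expansion gives det = 96*m + 1368.
Setting this to zero gives m = -57/4.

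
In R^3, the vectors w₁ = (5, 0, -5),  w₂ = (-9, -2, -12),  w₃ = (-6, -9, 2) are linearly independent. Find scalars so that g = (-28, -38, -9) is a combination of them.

Set up the augmented matrix [w₁ | w₂ | w₃ | g] and row-reduce.
Back-substitution yields (α₁, α₂, α₃) = (1, 1, 4).

g = w₁ + w₂ + 4w₃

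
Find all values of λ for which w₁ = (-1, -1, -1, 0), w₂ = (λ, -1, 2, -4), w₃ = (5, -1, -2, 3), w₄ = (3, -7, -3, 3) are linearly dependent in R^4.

The set is linearly dependent precisely when det[w₁; w₂; w₃; w₄] = 0.
Cofactor expansion gives det = -15*λ - 115.
Solving -15*λ - 115 = 0 yields λ = -23/3.

λ = -23/3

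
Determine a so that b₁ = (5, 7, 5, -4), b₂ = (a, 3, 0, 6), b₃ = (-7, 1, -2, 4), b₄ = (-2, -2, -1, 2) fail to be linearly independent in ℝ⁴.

a = -43/5

The vectors are dependent exactly when the determinant of the matrix with rows b₁, b₂, b₃, b₄ vanishes.
Cofactor expansion gives det = 30*a + 258.
This vanishes exactly when a = -43/5.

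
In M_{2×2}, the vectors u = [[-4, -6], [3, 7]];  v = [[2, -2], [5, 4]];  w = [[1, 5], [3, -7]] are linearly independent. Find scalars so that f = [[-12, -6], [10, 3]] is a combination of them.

Identify each element with its coordinate vector in ℝ⁴ via {E₁₁, E₁₂, E₂₁, E₂₂}.
Write f = a₁u + … + a₃w and equate components.
Back-substitution yields (a₁, a₂, a₃) = (3, -1, 2).

f = 3u - v + 2w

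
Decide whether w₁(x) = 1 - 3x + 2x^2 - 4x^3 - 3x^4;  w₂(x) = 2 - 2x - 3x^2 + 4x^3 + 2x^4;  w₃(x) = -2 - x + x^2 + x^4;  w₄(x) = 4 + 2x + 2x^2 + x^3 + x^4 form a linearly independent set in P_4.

linearly independent

Write each element as a coordinate vector in ℝ⁵ using {1, x, …, x^4}.
Row-reduce the matrix whose columns are w₁, w₂, w₃, w₄.
The reduction yields 4 nonzero rows, so the rank is 4.
Since rank = 4 (the number of vectors), the set is linearly independent.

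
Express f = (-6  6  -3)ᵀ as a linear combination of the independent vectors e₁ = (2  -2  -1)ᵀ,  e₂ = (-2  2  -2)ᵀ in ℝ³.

f = -e₁ + 2e₂

Write f = α₁e₁ + α₂e₂ and equate components.
Row-reducing the augmented matrix gives the unique coefficients (α₁, α₂) = (-1, 2).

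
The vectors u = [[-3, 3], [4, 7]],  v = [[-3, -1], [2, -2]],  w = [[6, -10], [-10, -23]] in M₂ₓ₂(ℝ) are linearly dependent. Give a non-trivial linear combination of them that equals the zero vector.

3u - v + w = 0

Take coordinates with respect to {E₁₁, E₁₂, E₂₁, E₂₂}.
Row-reduce the matrix with u, v, w as columns; the null space gives the coefficients.
A generator of the null space is (3, -1, 1).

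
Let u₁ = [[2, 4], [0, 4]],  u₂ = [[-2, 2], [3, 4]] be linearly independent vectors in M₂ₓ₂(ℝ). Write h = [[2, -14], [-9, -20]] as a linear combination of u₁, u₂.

Work in coordinates with respect to the standard basis {E₁₁, E₁₂, E₂₁, E₂₂}.
Write h = c₁u₁ + c₂u₂ and equate components.
The system has the unique solution (c₁, c₂) = (-2, -3).

h = -2u₁ - 3u₂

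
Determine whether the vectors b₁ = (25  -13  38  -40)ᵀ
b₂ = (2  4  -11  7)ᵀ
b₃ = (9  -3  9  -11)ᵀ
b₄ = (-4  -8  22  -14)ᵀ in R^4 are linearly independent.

linearly dependent

Form the 4×4 matrix with these as columns; its determinant is 0.
A zero determinant means the columns are linearly dependent.
Indeed b₁ + b₂ - 3b₃ = 0.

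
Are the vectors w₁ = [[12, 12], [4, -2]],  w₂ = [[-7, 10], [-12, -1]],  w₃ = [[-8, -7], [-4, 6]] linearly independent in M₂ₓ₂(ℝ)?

linearly independent

Take coordinates with respect to the standard basis {E₁₁, E₁₂, E₂₁, E₂₂}.
Place the vectors as rows of a 3×4 matrix and reduce to echelon form.
The reduction yields 3 nonzero rows, so the rank is 3.
Since rank = 3 (the number of vectors), the set is linearly independent.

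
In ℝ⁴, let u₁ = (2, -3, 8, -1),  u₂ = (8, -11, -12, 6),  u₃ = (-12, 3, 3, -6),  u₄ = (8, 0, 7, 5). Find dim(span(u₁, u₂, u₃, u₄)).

Form the matrix with u₁, u₂, u₃, u₄ as columns and reduce.
The echelon form has 4 nonzero rows, so the rank is 4.

dim = 4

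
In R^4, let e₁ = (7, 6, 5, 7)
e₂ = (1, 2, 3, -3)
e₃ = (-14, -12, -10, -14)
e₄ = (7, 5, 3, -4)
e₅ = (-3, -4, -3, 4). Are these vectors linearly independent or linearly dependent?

There are 5 vectors in a 4-dimensional space, so they cannot be linearly independent.

linearly dependent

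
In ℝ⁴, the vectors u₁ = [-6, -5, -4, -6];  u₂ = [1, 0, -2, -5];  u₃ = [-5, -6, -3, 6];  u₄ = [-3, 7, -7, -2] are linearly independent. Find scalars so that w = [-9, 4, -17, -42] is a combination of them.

Solve the system with u₁, u₂, u₃, u₄ as columns and w as the right-hand side.
Row-reducing the augmented matrix gives the unique coefficients (c₁, …, c₄) = (3, 2, -2, 1).

w = 3u₁ + 2u₂ - 2u₃ + u₄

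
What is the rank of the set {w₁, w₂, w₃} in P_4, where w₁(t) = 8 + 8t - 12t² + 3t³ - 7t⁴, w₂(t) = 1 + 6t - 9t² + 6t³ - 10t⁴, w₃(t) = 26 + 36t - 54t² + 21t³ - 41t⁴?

Pass to coordinate vectors with respect to the basis {1, t, …, t⁴}.
Row-reduce the 3×5 matrix with these as rows.
Reduction leaves 2 leading entries, giving rank 2.

rank 2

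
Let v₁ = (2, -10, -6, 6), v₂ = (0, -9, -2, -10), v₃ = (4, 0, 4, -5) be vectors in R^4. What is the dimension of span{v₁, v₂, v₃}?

Apply Gaussian elimination to the matrix whose rows are v₁, v₂, v₃.
There are 3 pivot columns, so rank = 3.

3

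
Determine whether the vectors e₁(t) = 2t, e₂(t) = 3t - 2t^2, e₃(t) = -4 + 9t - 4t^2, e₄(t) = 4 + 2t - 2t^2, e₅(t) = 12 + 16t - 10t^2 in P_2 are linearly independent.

Write each element as a coordinate vector in ℝ³ using {1, t, t^2}.
There are 5 vectors in a 3-dimensional space, so they cannot be linearly independent.

linearly dependent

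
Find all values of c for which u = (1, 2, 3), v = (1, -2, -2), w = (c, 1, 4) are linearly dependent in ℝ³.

The vectors are dependent exactly when the determinant of the matrix with rows u, v, w vanishes.
The determinant works out to 2*c - 11.
This vanishes exactly when c = 11/2.

c = 11/2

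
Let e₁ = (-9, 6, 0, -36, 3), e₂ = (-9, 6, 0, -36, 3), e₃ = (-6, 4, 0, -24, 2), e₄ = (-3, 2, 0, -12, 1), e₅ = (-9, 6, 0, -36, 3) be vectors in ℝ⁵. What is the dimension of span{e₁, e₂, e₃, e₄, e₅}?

1

Row-reduce the 5×5 matrix with these as rows.
Reduction leaves 1 leading entry, giving rank 1.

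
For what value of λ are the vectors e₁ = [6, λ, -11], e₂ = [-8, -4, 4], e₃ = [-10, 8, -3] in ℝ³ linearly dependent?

The set is linearly dependent precisely when det[e₁; e₂; e₃] = 0.
Cofactor expansion gives det = 1024 - 64*λ.
Solving 1024 - 64*λ = 0 yields λ = 16.

λ = 16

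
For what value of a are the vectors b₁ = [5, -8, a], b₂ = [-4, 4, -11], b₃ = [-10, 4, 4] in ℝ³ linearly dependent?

a = 59/2

The vectors are dependent exactly when the determinant of the matrix with rows b₁, b₂, b₃ vanishes.
Cofactor expansion gives det = 24*a - 708.
Solving 24*a - 708 = 0 yields a = 59/2.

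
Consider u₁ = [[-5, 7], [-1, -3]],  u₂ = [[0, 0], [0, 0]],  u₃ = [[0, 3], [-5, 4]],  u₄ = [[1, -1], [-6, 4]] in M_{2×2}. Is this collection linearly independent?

linearly dependent

Take coordinates with respect to the standard basis {E₁₁, E₁₂, E₂₁, E₂₂}.
One of the vectors is the zero vector, so the set is linearly dependent.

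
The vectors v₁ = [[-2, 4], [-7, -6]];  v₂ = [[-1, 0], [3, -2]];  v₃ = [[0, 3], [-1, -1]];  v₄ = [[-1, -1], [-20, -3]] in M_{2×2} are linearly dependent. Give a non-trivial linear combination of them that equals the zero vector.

2v₁ - 3v₂ - 3v₃ - v₄ = 0

Pass to coordinate vectors relative to the basis {E₁₁, E₁₂, E₂₁, E₂₂}.
Write the vectors as columns of a matrix and find a nonzero vector in its null space.
One solution (up to scaling) is (2, -3, -3, -1).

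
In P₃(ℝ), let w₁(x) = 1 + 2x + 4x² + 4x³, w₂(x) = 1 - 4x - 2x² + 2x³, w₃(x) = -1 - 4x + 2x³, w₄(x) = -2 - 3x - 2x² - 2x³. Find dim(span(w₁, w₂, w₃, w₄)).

dim = 4

Represent each element by its coordinate vector in ℝ⁴.
Form the matrix with w₁, w₂, w₃, w₄ as columns and reduce.
Exactly 4 pivots survive; hence the rank is 4.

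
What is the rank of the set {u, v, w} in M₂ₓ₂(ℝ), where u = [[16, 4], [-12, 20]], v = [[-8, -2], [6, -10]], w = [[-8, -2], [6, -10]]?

1

Use coordinates relative to {E₁₁, E₁₂, E₂₁, E₂₂}.
Form the matrix with u, v, w as columns and reduce.
The echelon form has 1 nonzero row, so the rank is 1.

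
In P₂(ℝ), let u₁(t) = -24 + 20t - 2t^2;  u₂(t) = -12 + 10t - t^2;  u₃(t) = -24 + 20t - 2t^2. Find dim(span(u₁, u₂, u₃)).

Represent each element by its coordinate vector in ℝ³.
Apply Gaussian elimination to the matrix whose rows are u₁, u₂, u₃.
Reduction leaves 1 leading entry, giving rank 1.

dim = 1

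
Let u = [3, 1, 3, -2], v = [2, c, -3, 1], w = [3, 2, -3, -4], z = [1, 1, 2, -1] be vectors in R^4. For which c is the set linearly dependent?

c = -7/2

Place the vectors as rows of a 4×4 matrix; dependence ⇔ determinant zero.
The determinant works out to 12*c + 42.
Solving 12*c + 42 = 0 yields c = -7/2.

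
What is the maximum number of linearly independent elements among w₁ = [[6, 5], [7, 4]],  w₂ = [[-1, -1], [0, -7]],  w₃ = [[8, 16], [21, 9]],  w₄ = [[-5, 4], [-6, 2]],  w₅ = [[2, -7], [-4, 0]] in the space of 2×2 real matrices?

4

Pass to coordinate vectors with respect to the basis {E₁₁, E₁₂, E₂₁, E₂₂}.
Row-reduce the 5×4 matrix with these as rows.
The echelon form has 4 nonzero rows, so the rank is 4.
(With 5 elements in a 4-dimensional space the rank is at most 4.)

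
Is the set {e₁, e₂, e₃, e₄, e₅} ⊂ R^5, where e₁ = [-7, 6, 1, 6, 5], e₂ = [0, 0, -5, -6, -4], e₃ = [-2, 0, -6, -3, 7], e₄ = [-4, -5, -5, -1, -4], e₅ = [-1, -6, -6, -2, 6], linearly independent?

Form the 5×5 matrix with these as columns; its determinant is 265.
A nonzero determinant means the columns are linearly independent.

linearly independent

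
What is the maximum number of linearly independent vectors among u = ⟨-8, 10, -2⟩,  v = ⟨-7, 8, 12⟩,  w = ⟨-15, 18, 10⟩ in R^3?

2

Form the matrix with u, v, w as columns and reduce.
The echelon form has 2 nonzero rows, so the rank is 2.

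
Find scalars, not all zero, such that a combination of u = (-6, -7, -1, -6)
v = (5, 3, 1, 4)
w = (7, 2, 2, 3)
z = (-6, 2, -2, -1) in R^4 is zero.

Write the vectors as columns of a matrix and find a nonzero vector in its null space.
The free variable yields coefficients (1, 1, 1, 1) (any nonzero multiple also works).

u + v + w + z = 0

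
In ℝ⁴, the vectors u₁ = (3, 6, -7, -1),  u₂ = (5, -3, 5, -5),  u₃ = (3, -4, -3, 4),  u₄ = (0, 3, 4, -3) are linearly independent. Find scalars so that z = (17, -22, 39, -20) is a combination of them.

z = -2u₁ + 4u₂ + u₃ + 2u₄

Write z = a₁u₁ + … + a₄u₄ and equate components.
Row-reducing the augmented matrix gives the unique coefficients (a₁, …, a₄) = (-2, 4, 1, 2).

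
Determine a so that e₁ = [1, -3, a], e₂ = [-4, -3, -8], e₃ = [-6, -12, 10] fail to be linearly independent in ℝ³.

a = 13

Dependence holds iff the 3×3 matrix [e₁ e₂ e₃] is singular.
Expanding, det = 30*a - 390.
Solving 30*a - 390 = 0 yields a = 13.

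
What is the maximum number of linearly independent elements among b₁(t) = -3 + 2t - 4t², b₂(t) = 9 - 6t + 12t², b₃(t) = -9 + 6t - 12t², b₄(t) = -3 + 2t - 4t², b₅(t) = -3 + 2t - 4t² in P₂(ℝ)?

1

Pass to coordinate vectors with respect to the basis {1, t, t²}.
Put the 3×5 matrix [b₁|b₂|b₃|b₄|b₅] into echelon form.
Reduction leaves 1 leading entry, giving rank 1.
(With 5 elements in a 3-dimensional space the rank is at most 3.)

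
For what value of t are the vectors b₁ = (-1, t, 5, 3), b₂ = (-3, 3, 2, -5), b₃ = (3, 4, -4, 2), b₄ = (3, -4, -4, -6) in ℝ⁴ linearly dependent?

t = -16

Place the vectors as rows of a 4×4 matrix; dependence ⇔ determinant zero.
Cofactor expansion gives det = 48*t + 768.
Setting this to zero gives t = -16.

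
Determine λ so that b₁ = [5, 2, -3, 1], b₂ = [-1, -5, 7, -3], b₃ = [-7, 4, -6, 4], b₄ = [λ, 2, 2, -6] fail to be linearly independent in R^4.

The set is linearly dependent precisely when det[b₁; b₂; b₃; b₄] = 0.
Expanding, det = 2*λ + 16.
Solving 2*λ + 16 = 0 yields λ = -8.

λ = -8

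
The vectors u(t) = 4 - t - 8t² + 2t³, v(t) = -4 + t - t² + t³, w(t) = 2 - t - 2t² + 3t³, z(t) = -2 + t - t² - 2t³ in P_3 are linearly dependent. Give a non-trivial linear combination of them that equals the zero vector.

Pass to coordinate vectors relative to the basis {1, t, …, t³}.
Set up α₁u + … + α₄z = 0 and solve the homogeneous system.
One solution (up to scaling) is (1, 1, -3, -3).

u + v - 3w - 3z = 0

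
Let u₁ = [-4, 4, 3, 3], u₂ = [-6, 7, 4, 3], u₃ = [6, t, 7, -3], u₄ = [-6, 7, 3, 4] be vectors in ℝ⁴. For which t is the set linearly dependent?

Place the vectors as rows of a 4×4 matrix; dependence ⇔ determinant zero.
Cofactor expansion gives det = -8*t - 100.
This vanishes exactly when t = -25/2.

t = -25/2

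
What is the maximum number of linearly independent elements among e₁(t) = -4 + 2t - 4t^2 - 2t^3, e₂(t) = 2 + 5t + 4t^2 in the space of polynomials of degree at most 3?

2

Use coordinates relative to {1, t, …, t^3}.
Put the 4×2 matrix [e₁|e₂] into echelon form.
Reduction leaves 2 leading entries, giving rank 2.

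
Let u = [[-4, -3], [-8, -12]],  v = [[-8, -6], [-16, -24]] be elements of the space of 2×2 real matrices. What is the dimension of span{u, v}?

1

Use coordinates relative to {E₁₁, E₁₂, E₂₁, E₂₂}.
Put the 4×2 matrix [u|v] into echelon form.
There is 1 pivot column, so rank = 1.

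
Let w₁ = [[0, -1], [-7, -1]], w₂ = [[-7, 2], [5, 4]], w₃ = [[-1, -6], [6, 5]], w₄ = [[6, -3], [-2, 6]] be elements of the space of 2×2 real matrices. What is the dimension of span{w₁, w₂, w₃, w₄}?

Represent each element by its coordinate vector in ℝ⁴.
Apply Gaussian elimination to the matrix whose rows are w₁, w₂, w₃, w₄.
The echelon form has 4 nonzero rows, so the rank is 4.

dim = 4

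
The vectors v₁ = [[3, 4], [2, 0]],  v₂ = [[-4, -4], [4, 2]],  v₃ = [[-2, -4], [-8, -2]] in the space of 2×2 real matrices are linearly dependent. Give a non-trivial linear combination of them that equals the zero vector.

2v₁ + v₂ + v₃ = 0

Pass to coordinate vectors relative to the basis {E₁₁, E₁₂, E₂₁, E₂₂}.
Set up α₁v₁ + … + α₃v₃ = 0 and solve the homogeneous system.
A generator of the null space is (2, 1, 1).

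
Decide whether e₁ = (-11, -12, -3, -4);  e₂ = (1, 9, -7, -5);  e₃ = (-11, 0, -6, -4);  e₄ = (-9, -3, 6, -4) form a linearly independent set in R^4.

linearly independent

Form the 4×4 matrix with these as columns; its determinant is 7701.
A nonzero determinant means the columns are linearly independent.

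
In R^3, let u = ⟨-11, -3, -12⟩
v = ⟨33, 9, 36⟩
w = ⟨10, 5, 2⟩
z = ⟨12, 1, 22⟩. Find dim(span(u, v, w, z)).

2

Apply Gaussian elimination to the matrix whose rows are u, v, w, z.
There are 2 pivot columns, so rank = 2.
(With 4 elements in a 3-dimensional space the rank is at most 3.)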